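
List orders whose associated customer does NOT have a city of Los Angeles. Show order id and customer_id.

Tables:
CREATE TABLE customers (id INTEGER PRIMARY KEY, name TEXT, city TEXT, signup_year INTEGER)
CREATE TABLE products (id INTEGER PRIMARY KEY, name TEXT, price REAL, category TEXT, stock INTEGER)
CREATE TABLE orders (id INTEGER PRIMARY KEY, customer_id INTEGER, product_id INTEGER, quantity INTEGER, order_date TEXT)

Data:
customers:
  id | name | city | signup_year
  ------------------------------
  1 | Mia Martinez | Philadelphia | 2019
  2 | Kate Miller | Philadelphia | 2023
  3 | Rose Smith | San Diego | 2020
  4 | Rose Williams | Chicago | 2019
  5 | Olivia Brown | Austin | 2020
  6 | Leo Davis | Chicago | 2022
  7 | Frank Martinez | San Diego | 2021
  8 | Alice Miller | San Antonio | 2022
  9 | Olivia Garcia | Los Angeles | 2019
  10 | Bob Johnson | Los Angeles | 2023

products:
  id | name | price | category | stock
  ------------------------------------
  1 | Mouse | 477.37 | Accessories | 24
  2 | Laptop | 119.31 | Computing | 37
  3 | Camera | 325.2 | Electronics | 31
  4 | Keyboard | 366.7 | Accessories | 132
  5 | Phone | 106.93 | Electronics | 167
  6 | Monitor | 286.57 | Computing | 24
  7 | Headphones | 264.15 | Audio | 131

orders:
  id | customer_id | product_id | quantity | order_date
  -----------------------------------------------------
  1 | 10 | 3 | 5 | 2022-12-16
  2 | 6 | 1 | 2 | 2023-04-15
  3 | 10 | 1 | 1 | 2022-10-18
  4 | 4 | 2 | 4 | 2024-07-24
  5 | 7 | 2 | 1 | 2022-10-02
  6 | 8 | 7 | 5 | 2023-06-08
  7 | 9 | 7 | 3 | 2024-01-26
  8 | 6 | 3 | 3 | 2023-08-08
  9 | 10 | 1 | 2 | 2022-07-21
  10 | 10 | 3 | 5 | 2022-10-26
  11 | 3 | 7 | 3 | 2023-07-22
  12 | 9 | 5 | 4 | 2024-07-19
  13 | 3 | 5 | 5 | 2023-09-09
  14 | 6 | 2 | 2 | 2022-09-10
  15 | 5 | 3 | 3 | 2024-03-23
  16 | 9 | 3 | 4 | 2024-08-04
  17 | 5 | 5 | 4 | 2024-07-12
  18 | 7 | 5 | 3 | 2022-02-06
SELECT id, customer_id FROM orders WHERE customer_id NOT IN (SELECT id FROM customers WHERE city = 'Los Angeles')

Execution result:
id | customer_id
2 | 6
4 | 4
5 | 7
6 | 8
8 | 6
11 | 3
13 | 3
14 | 6
15 | 5
17 | 5
18 | 7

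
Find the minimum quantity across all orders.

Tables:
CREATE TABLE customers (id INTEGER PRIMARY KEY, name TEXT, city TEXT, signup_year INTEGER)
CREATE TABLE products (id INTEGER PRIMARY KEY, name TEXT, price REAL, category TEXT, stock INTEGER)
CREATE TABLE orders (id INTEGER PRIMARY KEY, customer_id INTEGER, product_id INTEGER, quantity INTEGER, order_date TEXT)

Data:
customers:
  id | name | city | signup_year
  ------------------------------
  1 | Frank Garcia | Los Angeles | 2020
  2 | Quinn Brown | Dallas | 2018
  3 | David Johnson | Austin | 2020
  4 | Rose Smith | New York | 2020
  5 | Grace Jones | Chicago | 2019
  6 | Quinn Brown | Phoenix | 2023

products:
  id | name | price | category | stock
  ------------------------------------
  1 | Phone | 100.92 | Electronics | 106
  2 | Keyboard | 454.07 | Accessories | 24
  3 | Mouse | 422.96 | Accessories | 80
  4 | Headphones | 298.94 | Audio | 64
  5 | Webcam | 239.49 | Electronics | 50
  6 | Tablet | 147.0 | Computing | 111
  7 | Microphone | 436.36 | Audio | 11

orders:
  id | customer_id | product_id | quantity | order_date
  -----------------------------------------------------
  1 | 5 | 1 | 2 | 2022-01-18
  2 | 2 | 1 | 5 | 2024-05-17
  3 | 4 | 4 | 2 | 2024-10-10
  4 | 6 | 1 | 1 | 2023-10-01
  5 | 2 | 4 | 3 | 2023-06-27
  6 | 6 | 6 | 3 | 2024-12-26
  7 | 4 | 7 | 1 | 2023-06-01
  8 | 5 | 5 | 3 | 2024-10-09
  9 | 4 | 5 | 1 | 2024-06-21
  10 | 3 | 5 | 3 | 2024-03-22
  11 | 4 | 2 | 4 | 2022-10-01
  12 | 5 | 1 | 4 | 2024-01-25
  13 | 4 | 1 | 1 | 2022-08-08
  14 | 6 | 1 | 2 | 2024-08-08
SELECT MIN(quantity) FROM orders

Execution result:
1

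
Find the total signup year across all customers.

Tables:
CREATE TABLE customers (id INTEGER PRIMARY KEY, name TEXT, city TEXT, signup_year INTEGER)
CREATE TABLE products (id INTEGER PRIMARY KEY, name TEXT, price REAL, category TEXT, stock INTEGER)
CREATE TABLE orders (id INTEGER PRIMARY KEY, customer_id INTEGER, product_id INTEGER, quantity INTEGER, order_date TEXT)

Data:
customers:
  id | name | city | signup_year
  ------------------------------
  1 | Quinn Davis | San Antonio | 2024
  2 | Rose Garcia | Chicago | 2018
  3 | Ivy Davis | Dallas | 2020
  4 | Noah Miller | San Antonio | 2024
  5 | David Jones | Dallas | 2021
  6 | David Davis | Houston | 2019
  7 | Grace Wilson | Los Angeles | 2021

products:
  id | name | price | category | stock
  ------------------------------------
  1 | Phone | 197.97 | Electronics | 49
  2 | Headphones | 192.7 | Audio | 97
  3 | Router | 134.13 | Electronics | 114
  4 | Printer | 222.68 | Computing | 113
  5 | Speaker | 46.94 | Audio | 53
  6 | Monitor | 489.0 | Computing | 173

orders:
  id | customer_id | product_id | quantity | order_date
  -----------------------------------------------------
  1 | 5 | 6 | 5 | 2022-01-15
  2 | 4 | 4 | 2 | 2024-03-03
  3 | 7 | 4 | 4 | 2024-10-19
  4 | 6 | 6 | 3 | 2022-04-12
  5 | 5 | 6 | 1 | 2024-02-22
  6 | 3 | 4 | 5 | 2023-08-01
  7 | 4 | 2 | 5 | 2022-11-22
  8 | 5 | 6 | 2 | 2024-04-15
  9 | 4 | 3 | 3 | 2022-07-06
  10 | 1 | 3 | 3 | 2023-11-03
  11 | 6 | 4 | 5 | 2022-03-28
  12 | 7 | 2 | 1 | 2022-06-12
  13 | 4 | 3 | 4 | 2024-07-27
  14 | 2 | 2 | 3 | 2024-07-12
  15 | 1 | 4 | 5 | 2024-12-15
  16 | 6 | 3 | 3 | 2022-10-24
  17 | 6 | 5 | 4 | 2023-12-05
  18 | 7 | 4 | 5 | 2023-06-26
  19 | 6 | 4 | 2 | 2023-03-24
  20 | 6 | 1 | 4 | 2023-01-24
SELECT SUM(signup_year) FROM customers

Execution result:
14147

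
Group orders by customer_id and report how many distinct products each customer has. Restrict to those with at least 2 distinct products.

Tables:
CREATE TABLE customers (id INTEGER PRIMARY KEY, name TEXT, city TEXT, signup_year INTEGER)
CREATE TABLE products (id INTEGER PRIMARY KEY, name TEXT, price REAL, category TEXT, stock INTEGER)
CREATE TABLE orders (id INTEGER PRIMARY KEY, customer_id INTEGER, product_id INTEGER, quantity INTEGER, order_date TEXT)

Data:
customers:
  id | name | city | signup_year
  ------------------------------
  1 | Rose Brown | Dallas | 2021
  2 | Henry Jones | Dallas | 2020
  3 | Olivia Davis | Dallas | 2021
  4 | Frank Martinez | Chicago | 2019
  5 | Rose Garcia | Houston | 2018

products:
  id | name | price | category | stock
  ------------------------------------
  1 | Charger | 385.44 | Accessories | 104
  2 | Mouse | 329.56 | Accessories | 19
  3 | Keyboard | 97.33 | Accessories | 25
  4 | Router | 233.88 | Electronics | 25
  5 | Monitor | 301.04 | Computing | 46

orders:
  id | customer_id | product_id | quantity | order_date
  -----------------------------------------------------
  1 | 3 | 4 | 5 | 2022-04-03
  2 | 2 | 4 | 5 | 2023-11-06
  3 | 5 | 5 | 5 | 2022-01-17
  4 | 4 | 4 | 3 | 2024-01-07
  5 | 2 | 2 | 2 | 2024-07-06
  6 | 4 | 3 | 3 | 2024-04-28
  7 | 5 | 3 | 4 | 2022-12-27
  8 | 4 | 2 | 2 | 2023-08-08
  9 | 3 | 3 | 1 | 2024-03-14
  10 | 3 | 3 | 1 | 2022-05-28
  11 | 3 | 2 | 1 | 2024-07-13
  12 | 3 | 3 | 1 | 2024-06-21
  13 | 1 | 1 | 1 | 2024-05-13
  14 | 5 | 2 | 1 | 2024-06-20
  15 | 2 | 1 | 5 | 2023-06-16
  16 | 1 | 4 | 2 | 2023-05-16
SELECT customer_id, COUNT(DISTINCT product_id) AS distinct_product_count FROM orders GROUP BY customer_id HAVING COUNT(DISTINCT product_id) >= 2

Execution result:
customer_id | distinct_product_count
1 | 2
2 | 3
3 | 3
4 | 3
5 | 3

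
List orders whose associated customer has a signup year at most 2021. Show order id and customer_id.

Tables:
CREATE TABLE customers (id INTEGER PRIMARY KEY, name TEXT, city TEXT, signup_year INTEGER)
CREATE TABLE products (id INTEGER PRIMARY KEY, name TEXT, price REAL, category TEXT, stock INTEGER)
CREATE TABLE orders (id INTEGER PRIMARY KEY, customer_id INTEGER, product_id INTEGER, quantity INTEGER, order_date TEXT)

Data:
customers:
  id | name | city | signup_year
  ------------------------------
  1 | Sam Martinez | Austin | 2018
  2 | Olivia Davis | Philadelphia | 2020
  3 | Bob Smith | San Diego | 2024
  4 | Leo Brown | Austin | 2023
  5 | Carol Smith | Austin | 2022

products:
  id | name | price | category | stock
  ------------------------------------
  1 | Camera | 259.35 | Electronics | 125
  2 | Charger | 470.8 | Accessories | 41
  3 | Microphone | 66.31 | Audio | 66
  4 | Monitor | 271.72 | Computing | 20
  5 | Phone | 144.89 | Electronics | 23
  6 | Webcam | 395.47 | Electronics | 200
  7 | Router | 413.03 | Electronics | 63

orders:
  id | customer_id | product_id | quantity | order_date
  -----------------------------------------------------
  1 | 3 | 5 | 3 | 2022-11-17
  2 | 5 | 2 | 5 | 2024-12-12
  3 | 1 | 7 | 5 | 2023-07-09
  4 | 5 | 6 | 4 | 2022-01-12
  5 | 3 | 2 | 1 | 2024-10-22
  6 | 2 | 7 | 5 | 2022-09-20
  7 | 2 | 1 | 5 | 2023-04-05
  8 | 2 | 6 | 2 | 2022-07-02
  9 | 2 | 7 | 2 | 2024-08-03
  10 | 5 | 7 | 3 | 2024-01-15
SELECT id, customer_id FROM orders WHERE customer_id IN (SELECT id FROM customers WHERE signup_year <= 2021)

Execution result:
id | customer_id
3 | 1
6 | 2
7 | 2
8 | 2
9 | 2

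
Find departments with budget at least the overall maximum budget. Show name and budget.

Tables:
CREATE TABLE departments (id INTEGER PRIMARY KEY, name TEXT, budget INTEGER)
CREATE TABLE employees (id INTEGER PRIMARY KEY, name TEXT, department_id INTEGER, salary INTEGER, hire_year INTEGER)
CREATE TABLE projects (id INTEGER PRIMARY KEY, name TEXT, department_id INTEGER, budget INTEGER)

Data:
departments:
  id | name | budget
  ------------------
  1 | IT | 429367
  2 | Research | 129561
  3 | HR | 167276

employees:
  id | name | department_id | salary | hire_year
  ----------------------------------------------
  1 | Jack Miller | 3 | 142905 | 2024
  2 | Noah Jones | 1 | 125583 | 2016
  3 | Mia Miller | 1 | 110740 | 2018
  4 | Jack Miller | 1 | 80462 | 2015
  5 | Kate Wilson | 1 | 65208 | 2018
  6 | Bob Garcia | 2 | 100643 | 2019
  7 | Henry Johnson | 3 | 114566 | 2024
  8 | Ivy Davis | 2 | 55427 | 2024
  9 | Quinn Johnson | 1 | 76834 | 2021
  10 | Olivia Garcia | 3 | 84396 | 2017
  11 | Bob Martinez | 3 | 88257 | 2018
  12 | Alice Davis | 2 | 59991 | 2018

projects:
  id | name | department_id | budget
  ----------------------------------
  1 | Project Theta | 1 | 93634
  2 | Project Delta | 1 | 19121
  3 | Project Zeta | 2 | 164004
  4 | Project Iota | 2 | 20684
SELECT name, budget FROM departments WHERE budget >= (SELECT MAX(budget) FROM departments)

Execution result:
name | budget
IT | 429367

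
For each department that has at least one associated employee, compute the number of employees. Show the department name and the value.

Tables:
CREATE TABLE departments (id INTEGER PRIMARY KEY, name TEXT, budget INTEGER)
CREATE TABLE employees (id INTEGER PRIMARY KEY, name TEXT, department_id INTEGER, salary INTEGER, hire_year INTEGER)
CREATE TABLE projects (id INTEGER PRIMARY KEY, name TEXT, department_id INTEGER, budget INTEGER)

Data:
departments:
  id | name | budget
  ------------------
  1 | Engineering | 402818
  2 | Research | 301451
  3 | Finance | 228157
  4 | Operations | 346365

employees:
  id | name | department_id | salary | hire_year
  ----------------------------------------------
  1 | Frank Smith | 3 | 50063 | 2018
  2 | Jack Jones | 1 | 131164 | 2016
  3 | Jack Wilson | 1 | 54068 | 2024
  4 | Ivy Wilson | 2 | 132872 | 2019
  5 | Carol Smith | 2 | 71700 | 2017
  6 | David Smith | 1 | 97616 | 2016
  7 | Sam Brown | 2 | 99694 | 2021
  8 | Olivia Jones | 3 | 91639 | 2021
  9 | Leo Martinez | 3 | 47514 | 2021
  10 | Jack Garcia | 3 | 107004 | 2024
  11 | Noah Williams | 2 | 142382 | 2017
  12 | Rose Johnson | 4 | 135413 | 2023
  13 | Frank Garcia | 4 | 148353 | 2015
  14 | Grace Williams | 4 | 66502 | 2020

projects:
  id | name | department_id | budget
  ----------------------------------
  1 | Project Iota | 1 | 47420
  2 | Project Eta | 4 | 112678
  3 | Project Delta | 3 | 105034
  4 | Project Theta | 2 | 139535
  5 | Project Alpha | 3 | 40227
SELECT p.name, COUNT(*) AS n FROM employees c JOIN departments p ON c.department_id = p.id GROUP BY p.id, p.name

Execution result:
name | n
Engineering | 3
Research | 4
Finance | 4
Operations | 3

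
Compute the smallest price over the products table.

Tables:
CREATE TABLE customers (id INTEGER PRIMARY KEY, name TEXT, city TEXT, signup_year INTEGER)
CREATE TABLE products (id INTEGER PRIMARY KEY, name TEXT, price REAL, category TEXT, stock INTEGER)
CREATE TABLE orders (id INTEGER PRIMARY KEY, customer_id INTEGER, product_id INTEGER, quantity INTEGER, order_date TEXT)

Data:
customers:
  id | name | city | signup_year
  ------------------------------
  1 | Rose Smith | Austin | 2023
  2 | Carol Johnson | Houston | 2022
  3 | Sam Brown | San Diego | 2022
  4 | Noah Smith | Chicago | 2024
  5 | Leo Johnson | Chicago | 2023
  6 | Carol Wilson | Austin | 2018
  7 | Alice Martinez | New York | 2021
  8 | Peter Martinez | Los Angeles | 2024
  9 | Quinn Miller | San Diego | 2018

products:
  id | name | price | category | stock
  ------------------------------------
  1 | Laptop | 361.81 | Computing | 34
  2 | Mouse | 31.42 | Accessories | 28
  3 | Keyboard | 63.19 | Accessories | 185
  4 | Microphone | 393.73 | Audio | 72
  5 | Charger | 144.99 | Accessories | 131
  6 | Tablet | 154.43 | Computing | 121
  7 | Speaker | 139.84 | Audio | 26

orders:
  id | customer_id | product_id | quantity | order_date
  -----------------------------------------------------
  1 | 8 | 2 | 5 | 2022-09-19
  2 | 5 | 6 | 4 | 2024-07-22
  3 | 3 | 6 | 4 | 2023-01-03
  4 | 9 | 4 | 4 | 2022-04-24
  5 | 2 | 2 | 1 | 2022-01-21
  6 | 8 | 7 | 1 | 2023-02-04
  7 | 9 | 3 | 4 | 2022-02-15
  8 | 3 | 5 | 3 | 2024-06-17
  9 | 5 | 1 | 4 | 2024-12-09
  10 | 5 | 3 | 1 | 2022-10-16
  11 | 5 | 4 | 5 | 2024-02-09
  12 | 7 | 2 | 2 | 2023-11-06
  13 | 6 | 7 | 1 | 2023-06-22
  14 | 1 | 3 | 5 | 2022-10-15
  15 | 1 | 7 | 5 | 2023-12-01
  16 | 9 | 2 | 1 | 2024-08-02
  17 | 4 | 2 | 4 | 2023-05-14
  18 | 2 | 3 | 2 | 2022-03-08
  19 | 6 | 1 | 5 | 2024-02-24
SELECT MIN(price) FROM products

Execution result:
31.42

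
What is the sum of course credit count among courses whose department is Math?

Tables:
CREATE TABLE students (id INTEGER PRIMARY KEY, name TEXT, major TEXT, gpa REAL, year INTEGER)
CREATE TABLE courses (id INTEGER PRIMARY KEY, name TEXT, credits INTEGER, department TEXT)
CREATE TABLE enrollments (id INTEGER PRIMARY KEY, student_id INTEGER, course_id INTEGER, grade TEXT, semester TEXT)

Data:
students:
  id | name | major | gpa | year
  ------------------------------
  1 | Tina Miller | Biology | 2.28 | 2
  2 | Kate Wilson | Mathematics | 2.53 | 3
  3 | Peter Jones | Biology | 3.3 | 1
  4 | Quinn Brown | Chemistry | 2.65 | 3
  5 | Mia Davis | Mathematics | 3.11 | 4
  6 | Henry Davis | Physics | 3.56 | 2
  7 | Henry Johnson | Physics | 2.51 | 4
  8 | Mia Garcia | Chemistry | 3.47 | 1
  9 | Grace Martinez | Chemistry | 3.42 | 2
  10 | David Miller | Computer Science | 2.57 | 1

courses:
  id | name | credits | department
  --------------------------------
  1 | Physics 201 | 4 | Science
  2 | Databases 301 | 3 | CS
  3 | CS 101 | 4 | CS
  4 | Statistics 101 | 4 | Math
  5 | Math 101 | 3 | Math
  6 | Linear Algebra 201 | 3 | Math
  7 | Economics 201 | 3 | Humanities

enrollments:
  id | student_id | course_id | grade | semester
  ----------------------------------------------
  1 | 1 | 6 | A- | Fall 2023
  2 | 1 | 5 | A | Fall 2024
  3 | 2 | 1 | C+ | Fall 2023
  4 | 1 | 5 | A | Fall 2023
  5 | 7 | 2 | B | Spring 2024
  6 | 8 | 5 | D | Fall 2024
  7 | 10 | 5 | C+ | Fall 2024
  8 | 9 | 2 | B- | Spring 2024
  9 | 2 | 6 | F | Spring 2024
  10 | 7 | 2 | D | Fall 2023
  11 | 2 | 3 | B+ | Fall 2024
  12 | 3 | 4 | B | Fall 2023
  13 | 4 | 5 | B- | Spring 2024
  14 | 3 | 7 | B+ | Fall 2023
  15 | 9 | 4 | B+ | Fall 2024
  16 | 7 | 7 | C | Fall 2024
SELECT SUM(credits) FROM courses WHERE department = 'Math'

Execution result:
10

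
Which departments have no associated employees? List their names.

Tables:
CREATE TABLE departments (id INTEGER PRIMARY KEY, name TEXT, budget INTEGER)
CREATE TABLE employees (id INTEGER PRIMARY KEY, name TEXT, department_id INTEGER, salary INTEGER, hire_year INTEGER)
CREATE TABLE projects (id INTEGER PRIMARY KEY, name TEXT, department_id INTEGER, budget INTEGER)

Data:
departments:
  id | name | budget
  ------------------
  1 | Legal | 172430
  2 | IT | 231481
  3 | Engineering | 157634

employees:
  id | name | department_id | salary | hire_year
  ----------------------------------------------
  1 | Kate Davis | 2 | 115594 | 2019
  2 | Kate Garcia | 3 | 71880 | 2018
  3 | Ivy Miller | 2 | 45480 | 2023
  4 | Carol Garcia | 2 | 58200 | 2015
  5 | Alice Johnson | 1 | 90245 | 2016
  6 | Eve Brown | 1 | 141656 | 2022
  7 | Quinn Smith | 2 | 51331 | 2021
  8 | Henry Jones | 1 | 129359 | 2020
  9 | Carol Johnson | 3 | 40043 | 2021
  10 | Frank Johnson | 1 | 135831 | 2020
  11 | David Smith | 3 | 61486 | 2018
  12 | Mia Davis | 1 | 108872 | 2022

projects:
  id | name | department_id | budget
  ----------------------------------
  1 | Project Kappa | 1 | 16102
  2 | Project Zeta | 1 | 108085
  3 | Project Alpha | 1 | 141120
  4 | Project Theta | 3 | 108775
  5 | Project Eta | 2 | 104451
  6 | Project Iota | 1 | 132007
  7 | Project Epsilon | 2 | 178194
SELECT p.name FROM departments p LEFT JOIN employees c ON c.department_id = p.id WHERE c.id IS NULL

Execution result:
(no rows)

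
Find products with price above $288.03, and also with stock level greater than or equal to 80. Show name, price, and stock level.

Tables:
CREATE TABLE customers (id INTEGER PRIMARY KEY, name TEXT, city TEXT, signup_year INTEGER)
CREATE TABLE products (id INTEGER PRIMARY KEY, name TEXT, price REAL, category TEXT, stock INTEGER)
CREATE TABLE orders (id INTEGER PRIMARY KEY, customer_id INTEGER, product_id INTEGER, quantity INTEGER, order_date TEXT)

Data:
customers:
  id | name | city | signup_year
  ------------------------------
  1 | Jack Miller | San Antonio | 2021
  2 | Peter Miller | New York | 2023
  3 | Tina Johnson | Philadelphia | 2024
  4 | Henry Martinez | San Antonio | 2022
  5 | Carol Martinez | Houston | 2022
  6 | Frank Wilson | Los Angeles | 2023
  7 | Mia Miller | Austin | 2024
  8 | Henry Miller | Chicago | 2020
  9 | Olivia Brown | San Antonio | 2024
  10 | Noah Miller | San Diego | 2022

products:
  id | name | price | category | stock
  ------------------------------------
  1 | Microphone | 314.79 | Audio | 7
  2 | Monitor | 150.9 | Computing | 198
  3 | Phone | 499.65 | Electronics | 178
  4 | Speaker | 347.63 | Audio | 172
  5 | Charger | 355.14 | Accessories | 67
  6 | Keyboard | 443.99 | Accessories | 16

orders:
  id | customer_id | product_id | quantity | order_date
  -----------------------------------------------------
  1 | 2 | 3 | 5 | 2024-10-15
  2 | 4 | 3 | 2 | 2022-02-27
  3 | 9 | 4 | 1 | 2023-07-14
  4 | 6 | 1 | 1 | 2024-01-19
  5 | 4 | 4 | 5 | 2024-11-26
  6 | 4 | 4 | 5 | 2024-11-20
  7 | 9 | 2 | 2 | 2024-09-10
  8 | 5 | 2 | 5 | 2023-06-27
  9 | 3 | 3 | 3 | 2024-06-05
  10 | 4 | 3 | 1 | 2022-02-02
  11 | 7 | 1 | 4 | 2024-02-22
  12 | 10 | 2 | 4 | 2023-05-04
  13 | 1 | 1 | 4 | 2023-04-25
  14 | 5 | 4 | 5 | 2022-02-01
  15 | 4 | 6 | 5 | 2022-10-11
SELECT name, price, stock FROM products WHERE price > 288.03 AND stock >= 80

Execution result:
name | price | stock
Phone | 499.65 | 178
Speaker | 347.63 | 172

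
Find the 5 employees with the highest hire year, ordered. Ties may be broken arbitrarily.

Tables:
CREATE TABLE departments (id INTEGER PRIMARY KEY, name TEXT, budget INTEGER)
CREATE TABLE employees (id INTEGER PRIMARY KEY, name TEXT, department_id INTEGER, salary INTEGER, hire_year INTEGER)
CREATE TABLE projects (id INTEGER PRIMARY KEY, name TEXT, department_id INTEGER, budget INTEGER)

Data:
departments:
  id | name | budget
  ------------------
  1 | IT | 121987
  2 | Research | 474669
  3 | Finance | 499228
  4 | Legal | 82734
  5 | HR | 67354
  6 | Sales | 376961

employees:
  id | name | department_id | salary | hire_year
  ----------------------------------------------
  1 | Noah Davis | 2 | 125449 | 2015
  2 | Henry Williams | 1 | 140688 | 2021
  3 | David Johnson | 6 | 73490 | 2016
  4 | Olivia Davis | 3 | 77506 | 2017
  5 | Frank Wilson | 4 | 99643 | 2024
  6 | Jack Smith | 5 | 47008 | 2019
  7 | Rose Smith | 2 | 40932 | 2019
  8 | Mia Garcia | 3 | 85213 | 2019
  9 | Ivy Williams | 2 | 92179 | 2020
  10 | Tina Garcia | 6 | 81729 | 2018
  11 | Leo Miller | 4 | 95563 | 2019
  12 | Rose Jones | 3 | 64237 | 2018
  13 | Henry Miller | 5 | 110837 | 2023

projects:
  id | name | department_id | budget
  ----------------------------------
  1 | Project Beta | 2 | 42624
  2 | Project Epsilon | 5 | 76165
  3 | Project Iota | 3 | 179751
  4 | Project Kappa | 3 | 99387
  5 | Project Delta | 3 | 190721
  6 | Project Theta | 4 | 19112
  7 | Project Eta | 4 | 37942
SELECT name, hire_year FROM employees ORDER BY hire_year DESC LIMIT 5

Execution result:
name | hire_year
Frank Wilson | 2024
Henry Miller | 2023
Henry Williams | 2021
Ivy Williams | 2020
Jack Smith | 2019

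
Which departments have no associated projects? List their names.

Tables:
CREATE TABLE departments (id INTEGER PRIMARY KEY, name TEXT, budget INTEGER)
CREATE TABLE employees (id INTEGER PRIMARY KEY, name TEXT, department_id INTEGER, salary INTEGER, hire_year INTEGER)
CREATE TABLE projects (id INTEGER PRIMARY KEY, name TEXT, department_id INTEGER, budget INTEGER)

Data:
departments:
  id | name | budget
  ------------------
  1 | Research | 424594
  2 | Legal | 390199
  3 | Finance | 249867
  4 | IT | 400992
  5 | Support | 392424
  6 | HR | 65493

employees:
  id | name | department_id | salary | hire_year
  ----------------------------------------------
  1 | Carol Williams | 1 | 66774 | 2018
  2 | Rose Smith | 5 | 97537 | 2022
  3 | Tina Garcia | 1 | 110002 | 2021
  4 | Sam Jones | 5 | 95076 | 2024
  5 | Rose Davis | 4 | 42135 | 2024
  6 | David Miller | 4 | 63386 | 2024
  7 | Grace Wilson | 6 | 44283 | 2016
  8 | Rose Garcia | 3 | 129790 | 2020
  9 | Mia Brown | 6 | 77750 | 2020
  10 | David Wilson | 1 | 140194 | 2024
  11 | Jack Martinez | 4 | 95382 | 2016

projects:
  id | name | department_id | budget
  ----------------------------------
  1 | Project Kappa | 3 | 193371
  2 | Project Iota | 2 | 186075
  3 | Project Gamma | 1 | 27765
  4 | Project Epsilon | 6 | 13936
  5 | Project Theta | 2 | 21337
SELECT p.name FROM departments p LEFT JOIN projects c ON c.department_id = p.id WHERE c.id IS NULL

Execution result:
name
IT
Support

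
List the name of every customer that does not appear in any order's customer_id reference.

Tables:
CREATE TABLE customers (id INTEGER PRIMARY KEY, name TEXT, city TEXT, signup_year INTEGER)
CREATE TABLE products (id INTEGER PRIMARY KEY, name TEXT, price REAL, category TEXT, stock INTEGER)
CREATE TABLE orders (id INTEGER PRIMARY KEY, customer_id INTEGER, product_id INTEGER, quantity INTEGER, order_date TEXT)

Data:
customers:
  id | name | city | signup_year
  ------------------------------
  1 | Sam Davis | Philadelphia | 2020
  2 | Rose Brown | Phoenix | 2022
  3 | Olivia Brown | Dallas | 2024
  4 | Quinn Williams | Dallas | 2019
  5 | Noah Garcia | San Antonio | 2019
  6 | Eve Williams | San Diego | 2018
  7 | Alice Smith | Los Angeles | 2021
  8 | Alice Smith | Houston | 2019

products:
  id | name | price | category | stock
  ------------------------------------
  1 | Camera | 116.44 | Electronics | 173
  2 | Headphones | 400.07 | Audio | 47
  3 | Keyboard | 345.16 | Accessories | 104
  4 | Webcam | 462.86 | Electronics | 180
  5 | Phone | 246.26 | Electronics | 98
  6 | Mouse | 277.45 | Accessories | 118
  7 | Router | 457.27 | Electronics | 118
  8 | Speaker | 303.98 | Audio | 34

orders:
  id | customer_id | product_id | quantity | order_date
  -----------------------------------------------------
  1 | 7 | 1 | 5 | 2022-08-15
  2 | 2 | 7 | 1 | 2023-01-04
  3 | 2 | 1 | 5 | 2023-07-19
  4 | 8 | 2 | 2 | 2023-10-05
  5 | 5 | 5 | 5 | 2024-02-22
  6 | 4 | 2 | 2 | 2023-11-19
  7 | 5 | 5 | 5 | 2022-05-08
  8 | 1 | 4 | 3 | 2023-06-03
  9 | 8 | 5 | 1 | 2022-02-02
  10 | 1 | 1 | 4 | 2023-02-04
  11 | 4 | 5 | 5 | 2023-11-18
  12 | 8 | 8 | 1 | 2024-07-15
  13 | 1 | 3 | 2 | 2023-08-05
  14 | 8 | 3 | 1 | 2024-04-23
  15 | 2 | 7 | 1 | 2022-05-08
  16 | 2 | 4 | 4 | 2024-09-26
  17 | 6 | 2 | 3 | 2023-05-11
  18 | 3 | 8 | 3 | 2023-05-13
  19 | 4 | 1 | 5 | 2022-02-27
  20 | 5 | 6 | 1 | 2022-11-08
SELECT p.name FROM customers p LEFT JOIN orders c ON c.customer_id = p.id WHERE c.id IS NULL

Execution result:
(no rows)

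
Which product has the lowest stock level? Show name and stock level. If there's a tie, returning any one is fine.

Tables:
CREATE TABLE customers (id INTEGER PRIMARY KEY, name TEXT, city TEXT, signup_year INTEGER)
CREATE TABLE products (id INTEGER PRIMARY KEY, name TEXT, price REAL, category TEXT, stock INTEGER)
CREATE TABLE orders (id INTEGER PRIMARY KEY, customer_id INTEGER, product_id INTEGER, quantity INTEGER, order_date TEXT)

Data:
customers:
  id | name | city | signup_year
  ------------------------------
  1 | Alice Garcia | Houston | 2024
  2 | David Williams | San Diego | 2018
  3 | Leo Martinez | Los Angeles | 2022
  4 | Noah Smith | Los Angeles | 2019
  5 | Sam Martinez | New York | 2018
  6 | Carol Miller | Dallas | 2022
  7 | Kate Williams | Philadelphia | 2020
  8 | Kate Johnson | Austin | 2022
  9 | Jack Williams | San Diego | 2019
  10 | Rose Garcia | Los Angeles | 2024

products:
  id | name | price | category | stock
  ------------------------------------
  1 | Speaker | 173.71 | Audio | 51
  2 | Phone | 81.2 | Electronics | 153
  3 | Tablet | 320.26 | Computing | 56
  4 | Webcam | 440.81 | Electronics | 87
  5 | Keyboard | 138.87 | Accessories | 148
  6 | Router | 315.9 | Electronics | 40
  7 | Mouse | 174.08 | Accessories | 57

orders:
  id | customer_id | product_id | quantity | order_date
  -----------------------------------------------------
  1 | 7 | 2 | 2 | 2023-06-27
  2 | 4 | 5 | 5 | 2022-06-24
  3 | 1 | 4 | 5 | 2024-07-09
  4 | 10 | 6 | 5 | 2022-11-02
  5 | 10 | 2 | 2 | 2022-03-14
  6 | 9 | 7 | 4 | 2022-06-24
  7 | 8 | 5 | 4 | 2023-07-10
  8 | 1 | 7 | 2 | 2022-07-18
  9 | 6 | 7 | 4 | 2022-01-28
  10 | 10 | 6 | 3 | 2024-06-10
SELECT name, stock FROM products ORDER BY stock ASC LIMIT 1

Execution result:
name | stock
Router | 40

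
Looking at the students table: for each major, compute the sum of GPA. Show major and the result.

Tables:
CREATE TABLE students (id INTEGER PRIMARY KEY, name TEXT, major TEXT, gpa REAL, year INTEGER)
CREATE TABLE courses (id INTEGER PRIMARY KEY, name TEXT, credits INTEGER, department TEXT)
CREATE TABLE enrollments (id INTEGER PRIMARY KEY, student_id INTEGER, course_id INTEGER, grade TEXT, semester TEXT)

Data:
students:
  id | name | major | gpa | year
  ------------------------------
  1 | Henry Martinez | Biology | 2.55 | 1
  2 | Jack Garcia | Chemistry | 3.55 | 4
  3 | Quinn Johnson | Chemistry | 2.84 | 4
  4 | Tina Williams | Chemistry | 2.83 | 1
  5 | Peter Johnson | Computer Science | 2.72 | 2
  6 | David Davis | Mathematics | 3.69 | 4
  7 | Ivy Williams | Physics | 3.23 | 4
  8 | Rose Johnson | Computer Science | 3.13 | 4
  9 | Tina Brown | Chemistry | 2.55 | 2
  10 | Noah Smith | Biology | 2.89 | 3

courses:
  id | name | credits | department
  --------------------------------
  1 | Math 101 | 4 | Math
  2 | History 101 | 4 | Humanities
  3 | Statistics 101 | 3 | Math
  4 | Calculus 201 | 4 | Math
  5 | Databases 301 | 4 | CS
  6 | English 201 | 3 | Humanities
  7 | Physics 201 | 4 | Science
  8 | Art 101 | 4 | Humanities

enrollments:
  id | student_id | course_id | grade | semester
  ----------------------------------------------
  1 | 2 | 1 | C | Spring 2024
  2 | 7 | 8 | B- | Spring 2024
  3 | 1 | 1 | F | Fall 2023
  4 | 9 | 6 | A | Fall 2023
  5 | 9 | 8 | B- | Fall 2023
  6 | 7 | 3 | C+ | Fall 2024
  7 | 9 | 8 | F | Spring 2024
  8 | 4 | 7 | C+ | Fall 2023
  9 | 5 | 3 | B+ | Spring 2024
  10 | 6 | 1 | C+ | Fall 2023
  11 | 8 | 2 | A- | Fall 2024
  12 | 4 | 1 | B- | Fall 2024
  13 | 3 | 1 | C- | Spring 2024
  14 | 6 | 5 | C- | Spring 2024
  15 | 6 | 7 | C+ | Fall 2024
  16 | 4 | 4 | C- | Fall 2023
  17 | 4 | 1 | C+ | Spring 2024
SELECT major, SUM(gpa) AS sum_gpa FROM students GROUP BY major

Execution result:
major | sum_gpa
Biology | 5.44
Chemistry | 11.77
Computer Science | 5.85
Mathematics | 3.69
Physics | 3.23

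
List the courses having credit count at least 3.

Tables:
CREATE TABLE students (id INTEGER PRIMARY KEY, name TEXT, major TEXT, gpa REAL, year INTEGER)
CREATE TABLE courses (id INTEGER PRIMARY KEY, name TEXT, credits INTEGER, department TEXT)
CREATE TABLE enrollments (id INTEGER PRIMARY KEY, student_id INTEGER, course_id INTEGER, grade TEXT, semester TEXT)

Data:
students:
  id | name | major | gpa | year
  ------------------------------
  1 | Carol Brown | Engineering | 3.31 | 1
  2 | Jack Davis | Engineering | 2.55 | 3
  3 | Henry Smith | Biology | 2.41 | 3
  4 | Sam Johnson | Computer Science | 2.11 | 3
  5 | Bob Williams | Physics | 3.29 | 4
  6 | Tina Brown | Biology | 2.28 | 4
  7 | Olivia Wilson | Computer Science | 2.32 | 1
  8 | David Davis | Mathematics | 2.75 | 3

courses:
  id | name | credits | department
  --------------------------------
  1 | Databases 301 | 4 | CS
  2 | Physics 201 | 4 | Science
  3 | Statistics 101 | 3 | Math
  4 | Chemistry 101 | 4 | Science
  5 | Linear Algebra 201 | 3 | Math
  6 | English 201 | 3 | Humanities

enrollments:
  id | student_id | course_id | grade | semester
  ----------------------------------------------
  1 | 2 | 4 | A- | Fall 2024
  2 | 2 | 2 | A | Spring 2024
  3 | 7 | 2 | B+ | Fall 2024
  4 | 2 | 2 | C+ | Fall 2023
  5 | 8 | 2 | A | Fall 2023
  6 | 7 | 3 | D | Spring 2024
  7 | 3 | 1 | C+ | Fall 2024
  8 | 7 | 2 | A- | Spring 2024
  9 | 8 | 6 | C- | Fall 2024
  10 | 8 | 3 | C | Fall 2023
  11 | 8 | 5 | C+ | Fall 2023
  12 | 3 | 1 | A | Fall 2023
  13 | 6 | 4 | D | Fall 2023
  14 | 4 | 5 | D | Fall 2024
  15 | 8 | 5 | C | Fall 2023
SELECT name, credits FROM courses WHERE credits >= 3

Execution result:
name | credits
Databases 301 | 4
Physics 201 | 4
Statistics 101 | 3
Chemistry 101 | 4
Linear Algebra 201 | 3
English 201 | 3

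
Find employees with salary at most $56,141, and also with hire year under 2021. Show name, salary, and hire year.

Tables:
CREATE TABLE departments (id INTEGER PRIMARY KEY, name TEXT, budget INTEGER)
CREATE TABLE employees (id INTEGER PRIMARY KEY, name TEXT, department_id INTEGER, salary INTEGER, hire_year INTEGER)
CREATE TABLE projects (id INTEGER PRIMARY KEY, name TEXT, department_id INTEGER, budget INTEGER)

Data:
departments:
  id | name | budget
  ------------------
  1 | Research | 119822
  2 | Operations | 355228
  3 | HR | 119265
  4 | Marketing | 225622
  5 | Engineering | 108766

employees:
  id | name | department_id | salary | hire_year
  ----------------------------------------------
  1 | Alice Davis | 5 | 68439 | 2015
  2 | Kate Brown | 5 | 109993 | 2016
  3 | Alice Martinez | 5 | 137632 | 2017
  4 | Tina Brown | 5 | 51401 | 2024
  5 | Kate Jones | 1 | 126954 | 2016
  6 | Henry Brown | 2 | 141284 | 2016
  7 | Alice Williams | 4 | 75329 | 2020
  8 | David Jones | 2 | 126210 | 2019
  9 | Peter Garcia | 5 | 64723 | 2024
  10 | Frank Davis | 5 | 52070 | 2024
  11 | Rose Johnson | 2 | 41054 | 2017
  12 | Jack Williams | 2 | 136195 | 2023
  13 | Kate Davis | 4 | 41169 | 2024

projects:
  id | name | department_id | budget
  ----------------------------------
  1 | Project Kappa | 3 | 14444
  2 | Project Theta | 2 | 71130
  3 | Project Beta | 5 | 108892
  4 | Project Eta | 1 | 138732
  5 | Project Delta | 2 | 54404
SELECT name, salary, hire_year FROM employees WHERE salary <= 56141 AND hire_year < 2021

Execution result:
name | salary | hire_year
Rose Johnson | 41054 | 2017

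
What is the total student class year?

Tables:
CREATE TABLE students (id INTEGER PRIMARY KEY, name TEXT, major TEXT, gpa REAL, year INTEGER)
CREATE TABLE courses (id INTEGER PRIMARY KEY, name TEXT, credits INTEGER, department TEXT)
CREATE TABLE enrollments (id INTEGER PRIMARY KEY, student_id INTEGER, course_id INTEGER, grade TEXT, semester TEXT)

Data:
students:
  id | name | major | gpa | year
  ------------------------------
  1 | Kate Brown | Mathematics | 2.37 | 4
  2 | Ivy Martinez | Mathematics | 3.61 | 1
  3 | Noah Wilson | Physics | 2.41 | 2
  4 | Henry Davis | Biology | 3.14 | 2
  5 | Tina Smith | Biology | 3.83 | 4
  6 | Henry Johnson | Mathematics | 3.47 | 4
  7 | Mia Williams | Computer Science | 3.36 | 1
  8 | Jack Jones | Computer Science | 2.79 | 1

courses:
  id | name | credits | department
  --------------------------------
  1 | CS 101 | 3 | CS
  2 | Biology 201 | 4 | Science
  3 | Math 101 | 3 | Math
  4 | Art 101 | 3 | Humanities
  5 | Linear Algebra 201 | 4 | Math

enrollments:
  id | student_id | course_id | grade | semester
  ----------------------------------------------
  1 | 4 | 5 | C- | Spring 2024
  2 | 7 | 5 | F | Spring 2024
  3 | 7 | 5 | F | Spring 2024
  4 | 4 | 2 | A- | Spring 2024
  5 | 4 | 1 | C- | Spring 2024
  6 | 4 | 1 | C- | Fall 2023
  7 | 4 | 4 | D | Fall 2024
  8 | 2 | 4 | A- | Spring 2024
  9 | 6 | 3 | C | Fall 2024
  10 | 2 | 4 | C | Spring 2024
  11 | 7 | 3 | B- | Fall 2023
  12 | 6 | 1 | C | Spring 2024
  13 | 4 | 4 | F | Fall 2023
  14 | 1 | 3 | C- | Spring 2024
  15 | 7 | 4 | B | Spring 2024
SELECT SUM(year) FROM students

Execution result:
19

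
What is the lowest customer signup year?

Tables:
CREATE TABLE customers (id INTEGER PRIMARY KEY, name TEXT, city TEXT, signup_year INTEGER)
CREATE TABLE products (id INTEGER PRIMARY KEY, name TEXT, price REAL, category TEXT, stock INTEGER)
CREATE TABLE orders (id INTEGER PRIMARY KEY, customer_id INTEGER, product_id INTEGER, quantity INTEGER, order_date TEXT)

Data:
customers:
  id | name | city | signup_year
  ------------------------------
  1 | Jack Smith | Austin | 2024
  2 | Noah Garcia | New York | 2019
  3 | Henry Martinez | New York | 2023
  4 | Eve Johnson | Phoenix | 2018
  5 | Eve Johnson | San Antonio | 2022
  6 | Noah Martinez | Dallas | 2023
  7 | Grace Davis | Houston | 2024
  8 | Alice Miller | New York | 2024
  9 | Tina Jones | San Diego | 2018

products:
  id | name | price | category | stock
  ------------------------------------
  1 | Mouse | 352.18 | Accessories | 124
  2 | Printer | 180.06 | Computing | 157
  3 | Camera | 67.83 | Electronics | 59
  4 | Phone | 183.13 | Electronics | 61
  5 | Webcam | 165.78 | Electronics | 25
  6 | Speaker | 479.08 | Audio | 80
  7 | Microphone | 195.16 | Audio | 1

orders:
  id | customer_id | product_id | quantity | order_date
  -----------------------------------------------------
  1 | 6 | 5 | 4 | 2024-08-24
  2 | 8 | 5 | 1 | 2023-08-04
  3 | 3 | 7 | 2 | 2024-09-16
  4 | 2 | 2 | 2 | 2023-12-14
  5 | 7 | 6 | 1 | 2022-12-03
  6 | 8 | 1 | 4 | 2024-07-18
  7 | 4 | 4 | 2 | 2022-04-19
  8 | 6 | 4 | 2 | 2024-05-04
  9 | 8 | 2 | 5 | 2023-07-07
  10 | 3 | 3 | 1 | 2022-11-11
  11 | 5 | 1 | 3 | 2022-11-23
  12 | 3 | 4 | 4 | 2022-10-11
SELECT MIN(signup_year) FROM customers

Execution result:
2018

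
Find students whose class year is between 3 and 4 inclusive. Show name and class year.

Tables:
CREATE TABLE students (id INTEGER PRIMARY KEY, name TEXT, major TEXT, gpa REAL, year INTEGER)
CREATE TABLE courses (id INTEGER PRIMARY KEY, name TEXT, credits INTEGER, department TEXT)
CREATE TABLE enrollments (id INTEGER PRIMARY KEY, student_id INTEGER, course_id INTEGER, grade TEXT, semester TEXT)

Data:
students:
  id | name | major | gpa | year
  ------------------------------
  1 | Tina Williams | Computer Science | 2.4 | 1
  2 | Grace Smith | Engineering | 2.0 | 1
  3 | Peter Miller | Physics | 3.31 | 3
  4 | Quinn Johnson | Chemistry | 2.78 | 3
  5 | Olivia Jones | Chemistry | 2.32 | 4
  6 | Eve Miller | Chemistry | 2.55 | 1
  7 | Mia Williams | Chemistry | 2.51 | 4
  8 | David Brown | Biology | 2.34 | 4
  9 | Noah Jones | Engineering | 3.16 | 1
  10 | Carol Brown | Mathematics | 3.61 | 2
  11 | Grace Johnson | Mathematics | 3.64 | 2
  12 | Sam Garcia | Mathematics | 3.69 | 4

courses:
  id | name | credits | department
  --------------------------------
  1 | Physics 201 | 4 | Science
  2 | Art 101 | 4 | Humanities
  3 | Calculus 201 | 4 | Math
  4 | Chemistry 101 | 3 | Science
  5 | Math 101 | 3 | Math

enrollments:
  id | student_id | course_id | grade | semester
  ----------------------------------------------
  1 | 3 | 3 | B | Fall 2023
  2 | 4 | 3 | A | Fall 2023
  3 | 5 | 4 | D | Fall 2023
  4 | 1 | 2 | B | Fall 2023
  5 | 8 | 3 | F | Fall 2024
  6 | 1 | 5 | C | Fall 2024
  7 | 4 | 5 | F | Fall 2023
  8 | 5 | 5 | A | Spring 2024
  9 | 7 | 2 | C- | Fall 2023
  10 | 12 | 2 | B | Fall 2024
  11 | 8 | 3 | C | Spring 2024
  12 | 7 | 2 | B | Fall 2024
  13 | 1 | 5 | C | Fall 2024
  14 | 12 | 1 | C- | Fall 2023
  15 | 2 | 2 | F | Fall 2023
SELECT name, year FROM students WHERE year BETWEEN 3 AND 4

Execution result:
name | year
Peter Miller | 3
Quinn Johnson | 3
Olivia Jones | 4
Mia Williams | 4
David Brown | 4
Sam Garcia | 4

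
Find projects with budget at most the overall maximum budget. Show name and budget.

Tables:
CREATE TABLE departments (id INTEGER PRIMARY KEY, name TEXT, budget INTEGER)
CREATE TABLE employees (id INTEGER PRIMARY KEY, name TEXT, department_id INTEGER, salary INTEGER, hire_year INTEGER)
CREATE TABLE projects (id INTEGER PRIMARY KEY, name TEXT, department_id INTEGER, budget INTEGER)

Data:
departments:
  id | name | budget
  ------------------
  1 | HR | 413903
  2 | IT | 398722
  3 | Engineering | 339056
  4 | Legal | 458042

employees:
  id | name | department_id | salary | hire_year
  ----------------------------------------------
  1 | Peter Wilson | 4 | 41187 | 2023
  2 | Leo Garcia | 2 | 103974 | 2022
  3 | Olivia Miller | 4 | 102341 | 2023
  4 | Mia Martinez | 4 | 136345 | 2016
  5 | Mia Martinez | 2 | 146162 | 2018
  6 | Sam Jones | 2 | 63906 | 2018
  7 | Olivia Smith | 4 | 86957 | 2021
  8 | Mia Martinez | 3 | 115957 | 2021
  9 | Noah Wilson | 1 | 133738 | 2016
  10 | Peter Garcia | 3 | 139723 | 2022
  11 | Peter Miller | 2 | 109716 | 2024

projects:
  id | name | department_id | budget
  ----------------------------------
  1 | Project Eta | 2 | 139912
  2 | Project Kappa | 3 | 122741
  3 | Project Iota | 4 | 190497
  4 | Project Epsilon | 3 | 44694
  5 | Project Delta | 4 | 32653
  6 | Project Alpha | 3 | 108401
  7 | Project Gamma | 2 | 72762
SELECT name, budget FROM projects WHERE budget <= (SELECT MAX(budget) FROM projects)

Execution result:
name | budget
Project Eta | 139912
Project Kappa | 122741
Project Iota | 190497
Project Epsilon | 44694
Project Delta | 32653
Project Alpha | 108401
Project Gamma | 72762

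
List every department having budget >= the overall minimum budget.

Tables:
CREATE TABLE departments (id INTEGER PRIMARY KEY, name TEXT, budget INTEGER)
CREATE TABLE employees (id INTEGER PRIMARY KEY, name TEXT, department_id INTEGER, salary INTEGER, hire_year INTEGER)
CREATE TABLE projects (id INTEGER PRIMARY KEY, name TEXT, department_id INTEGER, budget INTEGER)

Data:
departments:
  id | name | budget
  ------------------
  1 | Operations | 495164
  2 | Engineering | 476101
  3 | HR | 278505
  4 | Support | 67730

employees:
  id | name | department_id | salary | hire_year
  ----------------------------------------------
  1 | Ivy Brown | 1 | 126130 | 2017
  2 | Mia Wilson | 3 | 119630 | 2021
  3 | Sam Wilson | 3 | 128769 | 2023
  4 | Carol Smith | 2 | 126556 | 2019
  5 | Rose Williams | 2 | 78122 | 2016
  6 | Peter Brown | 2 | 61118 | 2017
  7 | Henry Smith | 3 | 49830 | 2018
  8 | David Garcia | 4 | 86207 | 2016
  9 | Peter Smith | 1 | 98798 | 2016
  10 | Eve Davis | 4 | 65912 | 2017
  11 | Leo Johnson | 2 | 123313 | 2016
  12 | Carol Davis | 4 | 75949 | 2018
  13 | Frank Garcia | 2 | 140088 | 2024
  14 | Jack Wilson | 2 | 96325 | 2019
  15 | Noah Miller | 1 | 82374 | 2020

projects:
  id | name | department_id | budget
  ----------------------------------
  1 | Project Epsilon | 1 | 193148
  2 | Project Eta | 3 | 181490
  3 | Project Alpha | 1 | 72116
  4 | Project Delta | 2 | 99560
SELECT name, budget FROM departments WHERE budget >= (SELECT MIN(budget) FROM departments)

Execution result:
name | budget
Operations | 495164
Engineering | 476101
HR | 278505
Support | 67730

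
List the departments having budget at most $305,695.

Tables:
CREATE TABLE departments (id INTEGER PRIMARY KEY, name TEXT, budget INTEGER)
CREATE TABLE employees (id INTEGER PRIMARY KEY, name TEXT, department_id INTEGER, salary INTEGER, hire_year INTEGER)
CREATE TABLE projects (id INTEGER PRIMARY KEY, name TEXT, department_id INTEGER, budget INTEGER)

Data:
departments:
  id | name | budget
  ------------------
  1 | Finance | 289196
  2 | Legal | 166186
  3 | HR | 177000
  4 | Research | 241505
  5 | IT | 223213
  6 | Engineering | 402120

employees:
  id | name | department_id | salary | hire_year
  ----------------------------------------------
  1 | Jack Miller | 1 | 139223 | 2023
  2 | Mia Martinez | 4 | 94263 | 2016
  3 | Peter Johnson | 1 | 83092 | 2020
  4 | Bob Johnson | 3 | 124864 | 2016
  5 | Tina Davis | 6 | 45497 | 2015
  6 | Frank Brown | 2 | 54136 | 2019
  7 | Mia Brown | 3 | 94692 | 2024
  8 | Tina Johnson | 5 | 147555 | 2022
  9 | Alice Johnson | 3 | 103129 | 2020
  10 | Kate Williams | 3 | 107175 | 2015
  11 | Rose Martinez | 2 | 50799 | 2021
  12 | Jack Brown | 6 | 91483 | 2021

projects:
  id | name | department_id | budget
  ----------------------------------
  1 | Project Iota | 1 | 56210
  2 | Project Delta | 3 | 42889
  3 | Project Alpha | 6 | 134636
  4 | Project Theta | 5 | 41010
SELECT name, budget FROM departments WHERE budget <= 305695

Execution result:
name | budget
Finance | 289196
Legal | 166186
HR | 177000
Research | 241505
IT | 223213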